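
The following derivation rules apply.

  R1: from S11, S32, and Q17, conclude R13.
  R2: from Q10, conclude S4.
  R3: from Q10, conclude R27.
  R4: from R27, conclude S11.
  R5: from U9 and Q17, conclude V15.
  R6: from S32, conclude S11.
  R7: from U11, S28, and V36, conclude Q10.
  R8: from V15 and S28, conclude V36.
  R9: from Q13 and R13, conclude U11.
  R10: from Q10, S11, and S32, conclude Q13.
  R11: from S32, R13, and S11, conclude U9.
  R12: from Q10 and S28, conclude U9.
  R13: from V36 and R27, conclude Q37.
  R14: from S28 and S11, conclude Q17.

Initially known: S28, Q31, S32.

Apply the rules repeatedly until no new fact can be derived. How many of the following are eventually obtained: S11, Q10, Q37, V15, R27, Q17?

3

S32 holds, so S11 follows (R6).
S28 and S11 hold, so Q17 follows (R14).
From S11, S32, and Q17, R1 gives R13.
From S32, R13, and S11, R11 gives U9.
From U9 and Q17, R5 gives V15.
S11: reached.
Q10 would need U11, S28, and V36 (R7), but U11 is never established.
Q37 would need V36 and R27 (R13), but R27 is never established.
V15: reached.
R27 would need Q10 (R3), but Q10 is never established.
Q17: reached.
Reached: S11, V15, and Q17 — 3 of the 6.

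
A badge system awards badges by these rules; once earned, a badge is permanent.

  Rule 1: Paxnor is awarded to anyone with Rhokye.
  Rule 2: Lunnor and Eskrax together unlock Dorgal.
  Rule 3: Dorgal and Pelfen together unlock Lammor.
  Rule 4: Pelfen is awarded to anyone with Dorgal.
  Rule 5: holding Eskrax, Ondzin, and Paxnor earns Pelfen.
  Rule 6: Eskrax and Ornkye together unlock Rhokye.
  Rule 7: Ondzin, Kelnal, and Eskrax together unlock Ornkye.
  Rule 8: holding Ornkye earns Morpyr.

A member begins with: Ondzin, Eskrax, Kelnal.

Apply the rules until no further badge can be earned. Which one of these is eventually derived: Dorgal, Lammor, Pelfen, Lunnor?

Pelfen

With Ondzin, Kelnal, and Eskrax, Ornkye is earned (Rule 7).
With Eskrax and Ornkye, Rhokye is earned (Rule 6).
With Rhokye, Paxnor is earned (Rule 1).
With Eskrax, Ondzin, and Paxnor, Pelfen is earned (Rule 5).
No rule produces Lunnor, and it is not given. Lammor would need Dorgal and Pelfen (Rule 3), but Dorgal is never earned. Dorgal would need Lunnor and Eskrax (Rule 2), but Lunnor is never earned.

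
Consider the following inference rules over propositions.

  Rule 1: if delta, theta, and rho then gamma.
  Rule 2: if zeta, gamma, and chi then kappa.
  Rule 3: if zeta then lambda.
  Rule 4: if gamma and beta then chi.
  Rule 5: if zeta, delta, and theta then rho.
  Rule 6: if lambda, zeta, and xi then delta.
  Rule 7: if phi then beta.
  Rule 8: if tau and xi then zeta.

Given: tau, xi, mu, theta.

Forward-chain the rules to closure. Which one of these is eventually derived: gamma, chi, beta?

tau and xi hold, so zeta follows (Rule 8).
zeta holds, so lambda follows (Rule 3).
lambda, zeta, and xi hold, so delta follows (Rule 6).
zeta, delta, and theta hold, so rho follows (Rule 5).
delta, theta, and rho hold, so gamma follows (Rule 1).
beta would need phi (Rule 7), but phi is never established. chi would need gamma and beta (Rule 4), but beta is never established.

gamma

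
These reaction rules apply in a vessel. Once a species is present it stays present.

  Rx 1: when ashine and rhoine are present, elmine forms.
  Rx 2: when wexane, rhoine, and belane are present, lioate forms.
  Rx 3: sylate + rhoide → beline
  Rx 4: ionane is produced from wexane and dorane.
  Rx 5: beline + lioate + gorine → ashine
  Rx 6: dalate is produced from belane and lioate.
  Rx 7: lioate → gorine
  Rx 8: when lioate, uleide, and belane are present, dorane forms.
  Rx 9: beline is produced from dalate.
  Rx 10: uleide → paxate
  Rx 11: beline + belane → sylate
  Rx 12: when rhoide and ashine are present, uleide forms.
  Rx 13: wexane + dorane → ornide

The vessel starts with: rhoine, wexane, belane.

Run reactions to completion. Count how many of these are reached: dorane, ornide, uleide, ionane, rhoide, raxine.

0

dorane would need lioate, uleide, and belane (Rx 8), but uleide never forms.
ornide would need wexane and dorane (Rx 13), but dorane never forms.
uleide would need rhoide and ashine (Rx 12), but rhoide never forms.
ionane would need wexane and dorane (Rx 4), but dorane never forms.
No rule produces rhoide, and it is not given.
No rule produces raxine, and it is not given.
None of the 6 are reached.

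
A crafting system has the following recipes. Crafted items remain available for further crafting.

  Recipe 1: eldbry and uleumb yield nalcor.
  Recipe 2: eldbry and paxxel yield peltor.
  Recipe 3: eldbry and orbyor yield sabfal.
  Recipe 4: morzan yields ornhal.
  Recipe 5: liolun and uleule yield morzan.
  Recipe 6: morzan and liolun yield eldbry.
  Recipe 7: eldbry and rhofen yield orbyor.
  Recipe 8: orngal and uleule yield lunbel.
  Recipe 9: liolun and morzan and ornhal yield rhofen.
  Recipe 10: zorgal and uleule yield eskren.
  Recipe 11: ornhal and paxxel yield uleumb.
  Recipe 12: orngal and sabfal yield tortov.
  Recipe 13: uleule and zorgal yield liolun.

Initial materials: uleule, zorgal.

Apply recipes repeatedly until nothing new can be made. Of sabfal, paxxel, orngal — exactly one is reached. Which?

Using Recipe 13, uleule and zorgal make liolun.
liolun and uleule → morzan (Recipe 5).
morzan and liolun → eldbry (Recipe 6).
morzan → ornhal (Recipe 4).
Using Recipe 9, liolun, morzan, and ornhal make rhofen.
eldbry and rhofen → orbyor (Recipe 7).
eldbry and orbyor → sabfal (Recipe 3).
No rule produces orngal, and it is not given. No rule produces paxxel, and it is not given.

sabfal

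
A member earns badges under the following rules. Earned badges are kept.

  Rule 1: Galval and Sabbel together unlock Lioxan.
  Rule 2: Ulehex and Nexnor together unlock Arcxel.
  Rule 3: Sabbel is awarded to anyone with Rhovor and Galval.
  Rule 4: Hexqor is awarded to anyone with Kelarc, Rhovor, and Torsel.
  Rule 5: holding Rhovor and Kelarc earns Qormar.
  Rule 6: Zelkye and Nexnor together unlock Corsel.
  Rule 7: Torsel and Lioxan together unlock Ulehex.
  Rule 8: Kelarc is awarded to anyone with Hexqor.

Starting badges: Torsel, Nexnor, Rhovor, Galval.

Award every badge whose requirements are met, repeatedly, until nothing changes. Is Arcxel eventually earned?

With Rhovor and Galval, Sabbel is earned (Rule 3).
With Galval and Sabbel, Lioxan is earned (Rule 1).
With Torsel and Lioxan, Ulehex is earned (Rule 7).
With Ulehex and Nexnor, Arcxel is earned (Rule 2).

Yes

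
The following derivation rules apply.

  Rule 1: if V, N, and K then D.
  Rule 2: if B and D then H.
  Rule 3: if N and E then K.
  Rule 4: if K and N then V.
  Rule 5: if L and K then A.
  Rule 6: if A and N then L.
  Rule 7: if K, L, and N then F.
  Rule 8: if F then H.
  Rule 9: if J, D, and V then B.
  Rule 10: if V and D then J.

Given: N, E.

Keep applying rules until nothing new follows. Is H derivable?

Yes

From N and E, Rule 3 gives K.
From K and N, Rule 4 gives V.
From V, N, and K, Rule 1 gives D.
V and D hold, so J follows (Rule 10).
From J, D, and V, Rule 9 gives B.
B and D hold, so H follows (Rule 2).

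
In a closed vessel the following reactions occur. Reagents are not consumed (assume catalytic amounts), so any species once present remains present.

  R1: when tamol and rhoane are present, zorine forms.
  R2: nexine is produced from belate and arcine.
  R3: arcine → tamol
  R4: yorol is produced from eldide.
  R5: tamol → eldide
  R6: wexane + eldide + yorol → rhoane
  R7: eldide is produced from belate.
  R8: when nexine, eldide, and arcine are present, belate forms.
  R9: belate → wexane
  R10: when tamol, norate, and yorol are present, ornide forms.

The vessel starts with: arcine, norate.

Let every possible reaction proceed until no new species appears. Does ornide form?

Yes

arcine present → tamol forms (R3).
tamol present → eldide forms (R5).
eldide present → yorol forms (R4).
tamol, norate, and yorol present → ornide forms (R10).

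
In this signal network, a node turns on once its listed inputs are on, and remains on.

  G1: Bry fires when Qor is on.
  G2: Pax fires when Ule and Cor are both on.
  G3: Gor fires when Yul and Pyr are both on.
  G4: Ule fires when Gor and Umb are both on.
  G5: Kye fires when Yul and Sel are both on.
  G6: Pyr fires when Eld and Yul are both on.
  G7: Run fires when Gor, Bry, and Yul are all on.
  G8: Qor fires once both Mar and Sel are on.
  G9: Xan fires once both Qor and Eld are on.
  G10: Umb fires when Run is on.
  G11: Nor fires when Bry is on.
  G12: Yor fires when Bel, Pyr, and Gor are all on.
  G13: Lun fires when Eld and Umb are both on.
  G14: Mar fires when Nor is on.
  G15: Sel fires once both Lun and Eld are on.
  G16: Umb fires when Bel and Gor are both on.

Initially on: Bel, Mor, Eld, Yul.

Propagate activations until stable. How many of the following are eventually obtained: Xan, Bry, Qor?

0

Xan would need Qor and Eld (G9), but Qor never turns on.
Bry would need Qor (G1), but Qor never turns on.
Qor would need Mar and Sel (G8), but Mar never turns on.
None of the 3 are reached.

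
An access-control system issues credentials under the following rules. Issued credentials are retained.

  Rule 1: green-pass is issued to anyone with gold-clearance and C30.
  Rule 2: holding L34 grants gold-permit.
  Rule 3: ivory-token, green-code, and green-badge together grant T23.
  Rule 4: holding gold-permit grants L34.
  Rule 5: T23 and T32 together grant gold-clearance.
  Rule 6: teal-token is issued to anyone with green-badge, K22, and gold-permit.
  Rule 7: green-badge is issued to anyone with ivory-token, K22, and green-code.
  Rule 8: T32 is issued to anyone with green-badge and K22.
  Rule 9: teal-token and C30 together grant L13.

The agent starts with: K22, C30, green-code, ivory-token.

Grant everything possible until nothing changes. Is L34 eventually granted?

No

L34 would need gold-permit (Rule 4), but gold-permit is never granted.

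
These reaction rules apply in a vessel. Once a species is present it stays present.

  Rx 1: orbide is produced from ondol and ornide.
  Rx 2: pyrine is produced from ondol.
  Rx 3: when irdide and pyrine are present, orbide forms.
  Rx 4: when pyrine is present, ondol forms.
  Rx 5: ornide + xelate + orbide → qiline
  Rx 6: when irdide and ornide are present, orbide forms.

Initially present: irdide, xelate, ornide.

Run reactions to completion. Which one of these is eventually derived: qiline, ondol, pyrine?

irdide and ornide present → orbide forms (Rx 6).
ornide, xelate, and orbide present → qiline forms (Rx 5).
pyrine would need ondol (Rx 2), but ondol never forms. ondol would need pyrine (Rx 4), but pyrine never forms.

qiline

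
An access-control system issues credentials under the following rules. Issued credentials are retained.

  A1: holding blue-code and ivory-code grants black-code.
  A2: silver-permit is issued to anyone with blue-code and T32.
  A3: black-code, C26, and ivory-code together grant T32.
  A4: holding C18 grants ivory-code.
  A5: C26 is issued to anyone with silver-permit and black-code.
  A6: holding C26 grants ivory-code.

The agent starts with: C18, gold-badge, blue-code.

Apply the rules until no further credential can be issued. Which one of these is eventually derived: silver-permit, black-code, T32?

black-code

Holding C18 grants ivory-code (A4).
Holding blue-code and ivory-code grants black-code (A1).
silver-permit would need blue-code and T32 (A2), but T32 is never granted. T32 would need black-code, C26, and ivory-code (A3), but C26 is never granted.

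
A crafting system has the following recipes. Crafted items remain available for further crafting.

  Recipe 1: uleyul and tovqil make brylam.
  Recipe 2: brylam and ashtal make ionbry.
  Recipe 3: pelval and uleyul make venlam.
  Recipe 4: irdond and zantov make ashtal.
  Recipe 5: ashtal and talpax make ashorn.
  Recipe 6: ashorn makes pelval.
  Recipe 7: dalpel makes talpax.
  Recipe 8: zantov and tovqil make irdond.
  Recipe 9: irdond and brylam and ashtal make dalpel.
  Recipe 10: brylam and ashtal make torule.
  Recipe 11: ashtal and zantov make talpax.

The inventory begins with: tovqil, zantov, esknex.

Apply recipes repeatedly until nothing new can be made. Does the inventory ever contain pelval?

Yes

zantov and tovqil → irdond (Recipe 8).
Using Recipe 4, irdond and zantov make ashtal.
Using Recipe 11, ashtal and zantov make talpax.
Using Recipe 5, ashtal and talpax make ashorn.
Using Recipe 6, ashorn makes pelval.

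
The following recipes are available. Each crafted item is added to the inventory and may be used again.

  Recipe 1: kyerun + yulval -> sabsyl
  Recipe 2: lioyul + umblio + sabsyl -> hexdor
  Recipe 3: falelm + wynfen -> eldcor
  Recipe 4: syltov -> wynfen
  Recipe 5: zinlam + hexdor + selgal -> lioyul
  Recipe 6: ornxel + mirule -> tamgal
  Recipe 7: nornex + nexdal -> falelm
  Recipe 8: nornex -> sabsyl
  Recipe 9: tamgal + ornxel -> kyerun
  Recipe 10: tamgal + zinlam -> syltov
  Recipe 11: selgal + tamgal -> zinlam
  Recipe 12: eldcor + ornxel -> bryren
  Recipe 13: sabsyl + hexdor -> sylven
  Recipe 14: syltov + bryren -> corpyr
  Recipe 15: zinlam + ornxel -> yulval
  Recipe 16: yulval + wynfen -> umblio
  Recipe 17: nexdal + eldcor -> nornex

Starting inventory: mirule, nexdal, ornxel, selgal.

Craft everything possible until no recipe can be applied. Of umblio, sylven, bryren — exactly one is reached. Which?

umblio

ornxel + mirule -> tamgal (Recipe 6).
Using Recipe 11, selgal and tamgal make zinlam.
tamgal + zinlam -> syltov (Recipe 10).
zinlam + ornxel -> yulval (Recipe 15).
Using Recipe 4, syltov makes wynfen.
yulval + wynfen -> umblio (Recipe 16).
sylven would need sabsyl and hexdor (Recipe 13), but hexdor is never obtained. bryren would need eldcor and ornxel (Recipe 12), but eldcor is never obtained.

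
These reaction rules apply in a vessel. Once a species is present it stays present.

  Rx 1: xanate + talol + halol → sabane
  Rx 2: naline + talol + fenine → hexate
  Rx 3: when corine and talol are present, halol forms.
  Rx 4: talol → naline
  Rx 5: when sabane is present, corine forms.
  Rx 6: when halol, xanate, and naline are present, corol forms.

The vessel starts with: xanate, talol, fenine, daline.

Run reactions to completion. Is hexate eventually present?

Yes

talol present → naline forms (Rx 4).
naline, talol, and fenine present → hexate forms (Rx 2).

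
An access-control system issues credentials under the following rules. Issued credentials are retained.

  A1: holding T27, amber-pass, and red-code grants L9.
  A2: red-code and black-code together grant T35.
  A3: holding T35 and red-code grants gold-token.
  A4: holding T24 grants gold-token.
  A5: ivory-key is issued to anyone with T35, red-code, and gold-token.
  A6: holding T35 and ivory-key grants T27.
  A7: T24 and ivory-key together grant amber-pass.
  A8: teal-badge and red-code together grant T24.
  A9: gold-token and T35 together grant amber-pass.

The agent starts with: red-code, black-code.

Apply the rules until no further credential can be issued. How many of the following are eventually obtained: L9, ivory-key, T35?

Holding red-code and black-code grants T35 (A2).
Holding T35 and red-code grants gold-token (A3).
Holding gold-token and T35 grants amber-pass (A9).
Holding T35, red-code, and gold-token grants ivory-key (A5).
Holding T35 and ivory-key grants T27 (A6).
Holding T27, amber-pass, and red-code grants L9 (A1).
L9: reached.
ivory-key: reached.
T35: reached.
All 3 are reached.

3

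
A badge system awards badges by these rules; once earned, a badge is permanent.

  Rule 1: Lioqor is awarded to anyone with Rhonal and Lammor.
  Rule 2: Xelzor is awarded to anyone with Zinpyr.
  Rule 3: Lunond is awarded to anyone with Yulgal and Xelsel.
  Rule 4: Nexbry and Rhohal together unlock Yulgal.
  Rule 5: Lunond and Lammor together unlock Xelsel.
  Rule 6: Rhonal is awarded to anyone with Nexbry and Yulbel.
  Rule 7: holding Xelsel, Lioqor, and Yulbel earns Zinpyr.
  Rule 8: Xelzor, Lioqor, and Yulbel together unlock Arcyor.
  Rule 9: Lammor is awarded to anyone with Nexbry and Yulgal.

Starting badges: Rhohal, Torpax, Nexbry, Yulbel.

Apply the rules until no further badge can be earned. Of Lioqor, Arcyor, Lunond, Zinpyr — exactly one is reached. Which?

Lioqor

With Nexbry and Rhohal, Yulgal is earned (Rule 4).
With Nexbry and Yulbel, Rhonal is earned (Rule 6).
With Nexbry and Yulgal, Lammor is earned (Rule 9).
With Rhonal and Lammor, Lioqor is earned (Rule 1).
Arcyor would need Xelzor, Lioqor, and Yulbel (Rule 8), but Xelzor is never earned. Zinpyr would need Xelsel, Lioqor, and Yulbel (Rule 7), but Xelsel is never earned. Lunond would need Yulgal and Xelsel (Rule 3), but Xelsel is never earned.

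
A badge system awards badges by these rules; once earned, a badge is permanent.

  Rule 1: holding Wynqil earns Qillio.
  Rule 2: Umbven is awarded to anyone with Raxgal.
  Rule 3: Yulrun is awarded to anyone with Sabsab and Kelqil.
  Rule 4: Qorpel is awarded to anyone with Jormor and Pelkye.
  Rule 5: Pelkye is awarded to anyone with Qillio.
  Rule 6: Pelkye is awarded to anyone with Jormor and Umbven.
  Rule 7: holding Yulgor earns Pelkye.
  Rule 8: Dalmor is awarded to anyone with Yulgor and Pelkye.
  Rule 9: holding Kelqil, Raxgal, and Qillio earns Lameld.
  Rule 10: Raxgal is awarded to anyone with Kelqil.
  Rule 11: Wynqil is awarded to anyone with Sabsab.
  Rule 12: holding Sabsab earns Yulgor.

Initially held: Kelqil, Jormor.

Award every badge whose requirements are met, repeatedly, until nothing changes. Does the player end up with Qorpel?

Yes

With Kelqil, Raxgal is earned (Rule 10).
With Raxgal, Umbven is earned (Rule 2).
With Jormor and Umbven, Pelkye is earned (Rule 6).
With Jormor and Pelkye, Qorpel is earned (Rule 4).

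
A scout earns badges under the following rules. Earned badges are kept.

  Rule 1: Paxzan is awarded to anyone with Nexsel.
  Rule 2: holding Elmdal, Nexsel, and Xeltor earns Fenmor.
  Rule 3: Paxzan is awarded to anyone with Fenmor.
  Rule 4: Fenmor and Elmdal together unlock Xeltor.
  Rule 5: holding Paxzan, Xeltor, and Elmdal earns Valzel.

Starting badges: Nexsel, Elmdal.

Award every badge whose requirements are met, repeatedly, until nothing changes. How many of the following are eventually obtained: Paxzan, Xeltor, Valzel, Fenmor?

1

With Nexsel, Paxzan is earned (Rule 1).
Paxzan: reached.
Xeltor would need Fenmor and Elmdal (Rule 4), but Fenmor is never earned.
Valzel would need Paxzan, Xeltor, and Elmdal (Rule 5), but Xeltor is never earned.
Fenmor would need Elmdal, Nexsel, and Xeltor (Rule 2), but Xeltor is never earned.
Reached: Paxzan — 1 of the 4.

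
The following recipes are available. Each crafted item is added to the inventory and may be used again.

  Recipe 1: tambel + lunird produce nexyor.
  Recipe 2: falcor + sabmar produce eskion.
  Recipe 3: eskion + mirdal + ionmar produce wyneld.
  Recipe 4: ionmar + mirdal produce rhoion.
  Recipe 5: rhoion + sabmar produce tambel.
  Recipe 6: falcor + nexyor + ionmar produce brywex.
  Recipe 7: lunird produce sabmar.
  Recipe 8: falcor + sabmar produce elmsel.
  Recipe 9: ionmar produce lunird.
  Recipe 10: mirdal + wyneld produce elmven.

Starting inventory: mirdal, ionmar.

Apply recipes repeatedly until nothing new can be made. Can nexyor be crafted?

Using Recipe 4, ionmar and mirdal make rhoion.
ionmar → lunird (Recipe 9).
Using Recipe 7, lunird makes sabmar.
rhoion + sabmar → tambel (Recipe 5).
Using Recipe 1, tambel and lunird make nexyor.

Yes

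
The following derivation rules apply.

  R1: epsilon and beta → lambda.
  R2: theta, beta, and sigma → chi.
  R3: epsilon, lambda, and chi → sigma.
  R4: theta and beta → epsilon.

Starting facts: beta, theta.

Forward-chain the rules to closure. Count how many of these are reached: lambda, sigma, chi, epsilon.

From theta and beta, R4 gives epsilon.
epsilon and beta hold, so lambda follows (R1).
lambda: reached.
sigma would need epsilon, lambda, and chi (R3), but chi is never established.
chi would need theta, beta, and sigma (R2), but sigma is never established.
epsilon: reached.
Reached: lambda and epsilon — 2 of the 4.

2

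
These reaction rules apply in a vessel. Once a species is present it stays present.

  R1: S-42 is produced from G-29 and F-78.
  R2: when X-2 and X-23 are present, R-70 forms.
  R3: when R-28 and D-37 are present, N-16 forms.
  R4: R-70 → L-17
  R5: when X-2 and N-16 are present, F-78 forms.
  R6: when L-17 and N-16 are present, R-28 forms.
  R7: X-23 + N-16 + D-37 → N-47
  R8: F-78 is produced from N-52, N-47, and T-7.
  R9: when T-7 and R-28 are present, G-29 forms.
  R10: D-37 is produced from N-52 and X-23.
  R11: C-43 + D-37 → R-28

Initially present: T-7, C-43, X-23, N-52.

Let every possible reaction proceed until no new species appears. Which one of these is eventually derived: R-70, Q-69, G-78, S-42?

N-52 and X-23 present → D-37 forms (R10).
C-43 and D-37 present → R-28 forms (R11).
R-28 and D-37 present → N-16 forms (R3).
T-7 and R-28 present → G-29 forms (R9).
X-23, N-16, and D-37 present → N-47 forms (R7).
N-52, N-47, and T-7 present → F-78 forms (R8).
G-29 and F-78 present → S-42 forms (R1).
R-70 would need X-2 and X-23 (R2), but X-2 never forms. No rule produces G-78, and it is not given. No rule produces Q-69, and it is not given.

S-42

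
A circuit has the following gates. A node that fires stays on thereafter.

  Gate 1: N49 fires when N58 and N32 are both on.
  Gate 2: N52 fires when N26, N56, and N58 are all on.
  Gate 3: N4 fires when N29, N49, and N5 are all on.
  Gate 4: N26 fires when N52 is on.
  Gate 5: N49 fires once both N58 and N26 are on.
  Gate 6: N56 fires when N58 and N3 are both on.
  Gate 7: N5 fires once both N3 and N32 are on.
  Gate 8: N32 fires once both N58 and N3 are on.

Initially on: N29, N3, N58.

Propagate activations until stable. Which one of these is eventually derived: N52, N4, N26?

N4

Gate 8: N58 and N3 on → N32 on.
Gate 1: N58 and N32 on → N49 on.
Gate 7: N3 and N32 on → N5 on.
N29, N49, and N5 are on, so N4 fires (Gate 3).
N26 would need N52 (Gate 4), but N52 never turns on. N52 would need N26, N56, and N58 (Gate 2), but N26 never turns on.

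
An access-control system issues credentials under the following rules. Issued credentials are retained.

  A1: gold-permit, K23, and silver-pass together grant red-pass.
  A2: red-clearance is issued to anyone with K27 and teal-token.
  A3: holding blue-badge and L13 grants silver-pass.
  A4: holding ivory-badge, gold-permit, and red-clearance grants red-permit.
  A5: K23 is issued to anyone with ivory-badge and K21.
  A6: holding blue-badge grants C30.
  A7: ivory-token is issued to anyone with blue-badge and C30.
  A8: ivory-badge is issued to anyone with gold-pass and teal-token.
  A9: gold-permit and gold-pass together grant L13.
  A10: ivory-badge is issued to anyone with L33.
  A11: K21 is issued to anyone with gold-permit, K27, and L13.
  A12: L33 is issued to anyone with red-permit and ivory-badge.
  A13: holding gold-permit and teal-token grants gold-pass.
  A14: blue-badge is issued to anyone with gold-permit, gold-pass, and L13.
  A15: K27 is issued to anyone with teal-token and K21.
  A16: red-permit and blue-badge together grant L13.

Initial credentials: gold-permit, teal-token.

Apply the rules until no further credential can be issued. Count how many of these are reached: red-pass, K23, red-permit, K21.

0

red-pass would need gold-permit, K23, and silver-pass (A1), but K23 is never granted.
K23 would need ivory-badge and K21 (A5), but K21 is never granted.
red-permit would need ivory-badge, gold-permit, and red-clearance (A4), but red-clearance is never granted.
K21 would need gold-permit, K27, and L13 (A11), but K27 is never granted.
None of the 4 are reached.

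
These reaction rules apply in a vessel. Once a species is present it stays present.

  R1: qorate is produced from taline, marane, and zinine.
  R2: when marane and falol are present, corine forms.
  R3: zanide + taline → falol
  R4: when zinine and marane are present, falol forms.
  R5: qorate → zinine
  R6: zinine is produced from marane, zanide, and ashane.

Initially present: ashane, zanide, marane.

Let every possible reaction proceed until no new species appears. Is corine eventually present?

marane, zanide, and ashane present → zinine forms (R6).
zinine and marane present → falol forms (R4).
marane and falol present → corine forms (R2).

Yes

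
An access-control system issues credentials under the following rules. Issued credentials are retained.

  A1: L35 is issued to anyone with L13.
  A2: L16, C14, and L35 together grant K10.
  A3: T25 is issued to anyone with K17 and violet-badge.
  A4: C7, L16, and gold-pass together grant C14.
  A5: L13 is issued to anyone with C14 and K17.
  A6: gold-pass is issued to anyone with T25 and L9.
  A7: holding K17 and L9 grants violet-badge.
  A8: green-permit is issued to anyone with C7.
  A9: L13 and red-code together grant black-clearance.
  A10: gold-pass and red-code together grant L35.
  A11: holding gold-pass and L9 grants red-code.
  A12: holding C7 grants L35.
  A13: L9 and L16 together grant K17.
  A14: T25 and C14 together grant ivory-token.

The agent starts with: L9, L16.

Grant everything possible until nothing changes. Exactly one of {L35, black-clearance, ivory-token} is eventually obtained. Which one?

L35

Holding L9 and L16 grants K17 (A13).
Holding K17 and L9 grants violet-badge (A7).
Holding K17 and violet-badge grants T25 (A3).
Holding T25 and L9 grants gold-pass (A6).
Holding gold-pass and L9 grants red-code (A11).
Holding gold-pass and red-code grants L35 (A10).
black-clearance would need L13 and red-code (A9), but L13 is never granted. ivory-token would need T25 and C14 (A14), but C14 is never granted.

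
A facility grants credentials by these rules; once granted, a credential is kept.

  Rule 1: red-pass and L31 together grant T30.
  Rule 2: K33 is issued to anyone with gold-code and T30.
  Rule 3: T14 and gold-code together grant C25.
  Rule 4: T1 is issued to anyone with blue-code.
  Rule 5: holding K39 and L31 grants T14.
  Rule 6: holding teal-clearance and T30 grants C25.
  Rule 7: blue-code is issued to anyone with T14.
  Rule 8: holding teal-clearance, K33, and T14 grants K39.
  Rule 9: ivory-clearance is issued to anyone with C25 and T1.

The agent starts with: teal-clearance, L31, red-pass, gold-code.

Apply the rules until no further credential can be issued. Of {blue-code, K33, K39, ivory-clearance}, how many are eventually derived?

1

Holding red-pass and L31 grants T30 (Rule 1).
Holding gold-code and T30 grants K33 (Rule 2).
blue-code would need T14 (Rule 7), but T14 is never granted.
K33: reached.
K39 would need teal-clearance, K33, and T14 (Rule 8), but T14 is never granted.
ivory-clearance would need C25 and T1 (Rule 9), but T1 is never granted.
Reached: K33 — 1 of the 4.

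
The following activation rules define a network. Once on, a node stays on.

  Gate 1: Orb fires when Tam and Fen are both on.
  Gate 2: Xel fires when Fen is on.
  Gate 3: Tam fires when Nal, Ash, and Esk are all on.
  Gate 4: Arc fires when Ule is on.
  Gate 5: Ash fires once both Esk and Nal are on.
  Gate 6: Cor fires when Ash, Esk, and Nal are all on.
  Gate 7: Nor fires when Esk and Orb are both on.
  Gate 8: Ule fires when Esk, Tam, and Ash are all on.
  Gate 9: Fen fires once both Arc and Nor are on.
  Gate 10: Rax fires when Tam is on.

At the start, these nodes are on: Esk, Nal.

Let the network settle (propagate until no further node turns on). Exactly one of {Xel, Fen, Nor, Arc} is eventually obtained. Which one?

Arc

Gate 5: Esk and Nal on → Ash on.
Gate 3: Nal, Ash, and Esk on → Tam on.
Esk, Tam, and Ash are on, so Ule fires (Gate 8).
Ule is on, so Arc fires (Gate 4).
Fen would need Arc and Nor (Gate 9), but Nor never turns on. Xel would need Fen (Gate 2), but Fen never turns on. Nor would need Esk and Orb (Gate 7), but Orb never turns on.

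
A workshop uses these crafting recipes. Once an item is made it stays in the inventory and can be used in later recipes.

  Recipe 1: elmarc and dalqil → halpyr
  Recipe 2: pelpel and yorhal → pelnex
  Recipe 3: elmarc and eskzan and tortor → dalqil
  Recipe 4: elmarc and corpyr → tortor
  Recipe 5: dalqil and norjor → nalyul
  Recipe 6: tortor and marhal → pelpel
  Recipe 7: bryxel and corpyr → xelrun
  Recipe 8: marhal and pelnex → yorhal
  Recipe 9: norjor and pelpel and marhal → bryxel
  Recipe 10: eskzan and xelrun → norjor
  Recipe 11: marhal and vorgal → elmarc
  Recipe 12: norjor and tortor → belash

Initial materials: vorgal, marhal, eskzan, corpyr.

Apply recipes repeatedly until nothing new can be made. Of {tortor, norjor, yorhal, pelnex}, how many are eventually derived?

1

Using Recipe 11, marhal and vorgal make elmarc.
Using Recipe 4, elmarc and corpyr make tortor.
tortor: reached.
norjor would need eskzan and xelrun (Recipe 10), but xelrun is never obtained.
yorhal would need marhal and pelnex (Recipe 8), but pelnex is never obtained.
pelnex would need pelpel and yorhal (Recipe 2), but yorhal is never obtained.
Reached: tortor — 1 of the 4.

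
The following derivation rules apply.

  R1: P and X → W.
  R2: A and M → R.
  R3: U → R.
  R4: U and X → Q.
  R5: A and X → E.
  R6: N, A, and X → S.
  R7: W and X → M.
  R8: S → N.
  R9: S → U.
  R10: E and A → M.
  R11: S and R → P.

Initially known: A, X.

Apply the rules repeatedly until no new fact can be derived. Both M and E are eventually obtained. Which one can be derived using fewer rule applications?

E: A and X hold, so E follows (R5). [1 rule application]
M: From A and X, R5 gives E. From E and A, R10 gives M. [2 rule applications]
E needs fewer.

E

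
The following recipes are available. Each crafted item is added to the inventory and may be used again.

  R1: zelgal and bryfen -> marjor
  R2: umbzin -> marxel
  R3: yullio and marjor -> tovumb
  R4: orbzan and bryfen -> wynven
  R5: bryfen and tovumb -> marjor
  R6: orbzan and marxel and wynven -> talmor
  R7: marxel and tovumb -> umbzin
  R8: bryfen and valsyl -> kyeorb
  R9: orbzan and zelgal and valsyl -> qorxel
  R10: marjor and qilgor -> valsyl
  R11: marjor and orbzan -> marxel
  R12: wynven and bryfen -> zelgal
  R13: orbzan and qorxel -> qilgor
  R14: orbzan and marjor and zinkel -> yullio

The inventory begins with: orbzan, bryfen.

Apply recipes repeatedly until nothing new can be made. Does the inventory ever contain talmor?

Using R4, orbzan and bryfen make wynven.
wynven and bryfen -> zelgal (R12).
zelgal and bryfen -> marjor (R1).
Using R11, marjor and orbzan make marxel.
Using R6, orbzan, marxel, and wynven make talmor.

Yes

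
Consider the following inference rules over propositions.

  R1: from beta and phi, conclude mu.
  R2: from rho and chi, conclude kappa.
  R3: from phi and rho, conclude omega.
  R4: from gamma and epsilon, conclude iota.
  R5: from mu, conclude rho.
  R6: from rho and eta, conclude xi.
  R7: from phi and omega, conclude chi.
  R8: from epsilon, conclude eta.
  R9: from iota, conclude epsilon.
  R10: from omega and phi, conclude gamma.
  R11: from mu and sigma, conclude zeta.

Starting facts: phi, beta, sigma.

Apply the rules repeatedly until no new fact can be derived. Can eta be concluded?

No

eta would need epsilon (R8), but epsilon is never established.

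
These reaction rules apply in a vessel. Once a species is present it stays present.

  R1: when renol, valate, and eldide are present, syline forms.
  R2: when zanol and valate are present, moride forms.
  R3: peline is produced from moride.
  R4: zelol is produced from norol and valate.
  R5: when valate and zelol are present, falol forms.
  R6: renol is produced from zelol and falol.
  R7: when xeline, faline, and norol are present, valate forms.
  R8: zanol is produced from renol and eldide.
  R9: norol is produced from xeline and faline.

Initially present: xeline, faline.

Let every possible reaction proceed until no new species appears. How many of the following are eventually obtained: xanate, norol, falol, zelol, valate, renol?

5

xeline and faline present → norol forms (R9).
xeline, faline, and norol present → valate forms (R7).
norol and valate present → zelol forms (R4).
valate and zelol present → falol forms (R5).
zelol and falol present → renol forms (R6).
No rule produces xanate, and it is not given.
norol: reached.
falol: reached.
zelol: reached.
valate: reached.
renol: reached.
Reached: norol, falol, zelol, valate, and renol — 5 of the 6.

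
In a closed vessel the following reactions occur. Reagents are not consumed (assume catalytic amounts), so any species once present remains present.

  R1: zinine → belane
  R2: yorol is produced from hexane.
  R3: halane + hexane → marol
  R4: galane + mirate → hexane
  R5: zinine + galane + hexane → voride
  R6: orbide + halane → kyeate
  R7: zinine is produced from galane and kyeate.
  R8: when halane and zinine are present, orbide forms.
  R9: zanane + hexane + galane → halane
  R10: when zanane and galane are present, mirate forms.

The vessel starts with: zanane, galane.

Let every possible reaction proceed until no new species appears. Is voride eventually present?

No

voride would need zinine, galane, and hexane (R5), but zinine never forms.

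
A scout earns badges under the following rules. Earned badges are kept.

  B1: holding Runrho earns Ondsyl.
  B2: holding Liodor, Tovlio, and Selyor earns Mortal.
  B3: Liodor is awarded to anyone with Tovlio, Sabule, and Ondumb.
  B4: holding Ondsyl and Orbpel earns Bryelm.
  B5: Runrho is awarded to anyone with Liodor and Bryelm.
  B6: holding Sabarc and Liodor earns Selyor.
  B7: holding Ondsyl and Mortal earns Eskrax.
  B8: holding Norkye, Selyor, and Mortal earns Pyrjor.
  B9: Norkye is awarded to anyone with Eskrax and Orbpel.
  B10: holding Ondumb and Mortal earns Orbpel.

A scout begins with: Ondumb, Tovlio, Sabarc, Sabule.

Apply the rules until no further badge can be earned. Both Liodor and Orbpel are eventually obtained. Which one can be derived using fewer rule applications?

Liodor

Liodor: With Tovlio, Sabule, and Ondumb, Liodor is earned (B3). [1 rule application]
Orbpel: With Tovlio, Sabule, and Ondumb, Liodor is earned (B3). With Sabarc and Liodor, Selyor is earned (B6). With Liodor, Tovlio, and Selyor, Mortal is earned (B2). With Ondumb and Mortal, Orbpel is earned (B10). [4 rule applications]
Liodor needs fewer.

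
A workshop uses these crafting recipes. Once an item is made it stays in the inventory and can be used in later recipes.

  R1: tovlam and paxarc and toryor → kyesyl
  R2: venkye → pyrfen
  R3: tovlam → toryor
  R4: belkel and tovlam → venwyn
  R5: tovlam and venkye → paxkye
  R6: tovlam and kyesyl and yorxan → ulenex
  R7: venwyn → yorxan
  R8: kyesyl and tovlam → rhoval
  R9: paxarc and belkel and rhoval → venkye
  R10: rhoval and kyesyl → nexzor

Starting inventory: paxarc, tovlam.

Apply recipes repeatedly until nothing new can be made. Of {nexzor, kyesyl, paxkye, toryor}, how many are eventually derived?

3

Using R3, tovlam makes toryor.
tovlam and paxarc and toryor → kyesyl (R1).
kyesyl and tovlam → rhoval (R8).
Using R10, rhoval and kyesyl make nexzor.
nexzor: reached.
kyesyl: reached.
paxkye would need tovlam and venkye (R5), but venkye is never obtained.
toryor: reached.
Reached: nexzor, kyesyl, and toryor — 3 of the 4.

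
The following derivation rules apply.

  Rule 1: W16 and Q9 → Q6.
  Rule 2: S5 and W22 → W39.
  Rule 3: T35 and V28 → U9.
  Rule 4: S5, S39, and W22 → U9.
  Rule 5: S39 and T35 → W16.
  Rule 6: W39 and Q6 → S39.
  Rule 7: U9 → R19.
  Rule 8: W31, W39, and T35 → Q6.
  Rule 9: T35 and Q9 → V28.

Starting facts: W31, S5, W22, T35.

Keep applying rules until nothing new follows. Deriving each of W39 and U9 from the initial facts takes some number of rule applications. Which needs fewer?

W39: From S5 and W22, Rule 2 gives W39. [1 rule application]
U9: S5 and W22 hold, so W39 follows (Rule 2). W31, W39, and T35 hold, so Q6 follows (Rule 8). From W39 and Q6, Rule 6 gives S39. S5, S39, and W22 hold, so U9 follows (Rule 4). [4 rule applications]
W39 needs fewer.

W39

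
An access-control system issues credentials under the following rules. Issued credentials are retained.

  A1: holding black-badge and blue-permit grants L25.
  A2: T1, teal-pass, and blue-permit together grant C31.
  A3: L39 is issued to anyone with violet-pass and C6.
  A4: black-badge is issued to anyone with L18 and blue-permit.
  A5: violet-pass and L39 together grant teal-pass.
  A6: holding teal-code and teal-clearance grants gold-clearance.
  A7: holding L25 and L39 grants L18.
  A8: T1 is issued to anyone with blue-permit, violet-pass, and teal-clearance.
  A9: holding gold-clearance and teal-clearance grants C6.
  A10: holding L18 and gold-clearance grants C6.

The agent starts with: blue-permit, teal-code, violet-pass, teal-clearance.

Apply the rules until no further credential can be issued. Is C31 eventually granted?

Yes

Holding blue-permit, violet-pass, and teal-clearance grants T1 (A8).
Holding teal-code and teal-clearance grants gold-clearance (A6).
Holding gold-clearance and teal-clearance grants C6 (A9).
Holding violet-pass and C6 grants L39 (A3).
Holding violet-pass and L39 grants teal-pass (A5).
Holding T1, teal-pass, and blue-permit grants C31 (A2).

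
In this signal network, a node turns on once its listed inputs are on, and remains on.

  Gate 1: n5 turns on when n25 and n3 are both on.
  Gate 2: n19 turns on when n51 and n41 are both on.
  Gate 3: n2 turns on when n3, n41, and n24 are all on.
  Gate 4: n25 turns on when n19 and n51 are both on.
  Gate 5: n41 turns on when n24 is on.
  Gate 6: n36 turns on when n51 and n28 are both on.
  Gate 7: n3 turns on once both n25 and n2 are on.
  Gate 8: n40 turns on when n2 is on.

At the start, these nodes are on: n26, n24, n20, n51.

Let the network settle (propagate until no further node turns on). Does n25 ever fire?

Yes

Gate 5: n24 on → n41 on.
Gate 2: n51 and n41 on → n19 on.
Gate 4: n19 and n51 on → n25 on.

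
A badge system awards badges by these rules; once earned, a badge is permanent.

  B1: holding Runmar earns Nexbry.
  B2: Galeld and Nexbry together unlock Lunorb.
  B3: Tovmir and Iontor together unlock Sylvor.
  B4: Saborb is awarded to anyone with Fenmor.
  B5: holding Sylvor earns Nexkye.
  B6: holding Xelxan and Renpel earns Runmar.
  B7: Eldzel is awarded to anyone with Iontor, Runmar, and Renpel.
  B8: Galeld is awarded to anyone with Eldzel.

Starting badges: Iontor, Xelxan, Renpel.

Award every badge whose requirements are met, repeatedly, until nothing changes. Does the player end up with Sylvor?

Sylvor would need Tovmir and Iontor (B3), but Tovmir is never earned.

No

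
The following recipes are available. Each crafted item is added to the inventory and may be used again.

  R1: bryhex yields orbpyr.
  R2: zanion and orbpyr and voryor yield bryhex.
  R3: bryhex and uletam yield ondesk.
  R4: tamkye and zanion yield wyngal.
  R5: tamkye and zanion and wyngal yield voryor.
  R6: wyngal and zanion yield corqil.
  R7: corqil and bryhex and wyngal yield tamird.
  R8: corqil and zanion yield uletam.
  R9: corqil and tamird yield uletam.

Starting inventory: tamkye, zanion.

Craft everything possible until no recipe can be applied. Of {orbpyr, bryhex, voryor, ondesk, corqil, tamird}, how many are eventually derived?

Using R4, tamkye and zanion make wyngal.
tamkye and zanion and wyngal → voryor (R5).
wyngal and zanion → corqil (R6).
orbpyr would need bryhex (R1), but bryhex is never obtained.
bryhex would need zanion, orbpyr, and voryor (R2), but orbpyr is never obtained.
voryor: reached.
ondesk would need bryhex and uletam (R3), but bryhex is never obtained.
corqil: reached.
tamird would need corqil, bryhex, and wyngal (R7), but bryhex is never obtained.
Reached: voryor and corqil — 2 of the 6.

2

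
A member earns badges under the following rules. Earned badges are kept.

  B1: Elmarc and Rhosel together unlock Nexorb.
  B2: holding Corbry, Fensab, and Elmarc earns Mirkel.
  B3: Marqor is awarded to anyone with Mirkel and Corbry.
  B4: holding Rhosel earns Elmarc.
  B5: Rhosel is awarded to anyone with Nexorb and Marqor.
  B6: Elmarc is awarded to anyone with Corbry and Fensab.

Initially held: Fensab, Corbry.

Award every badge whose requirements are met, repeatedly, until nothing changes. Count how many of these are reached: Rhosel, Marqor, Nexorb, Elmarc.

2

With Corbry and Fensab, Elmarc is earned (B6).
With Corbry, Fensab, and Elmarc, Mirkel is earned (B2).
With Mirkel and Corbry, Marqor is earned (B3).
Rhosel would need Nexorb and Marqor (B5), but Nexorb is never earned.
Marqor: reached.
Nexorb would need Elmarc and Rhosel (B1), but Rhosel is never earned.
Elmarc: reached.
Reached: Marqor and Elmarc — 2 of the 4.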